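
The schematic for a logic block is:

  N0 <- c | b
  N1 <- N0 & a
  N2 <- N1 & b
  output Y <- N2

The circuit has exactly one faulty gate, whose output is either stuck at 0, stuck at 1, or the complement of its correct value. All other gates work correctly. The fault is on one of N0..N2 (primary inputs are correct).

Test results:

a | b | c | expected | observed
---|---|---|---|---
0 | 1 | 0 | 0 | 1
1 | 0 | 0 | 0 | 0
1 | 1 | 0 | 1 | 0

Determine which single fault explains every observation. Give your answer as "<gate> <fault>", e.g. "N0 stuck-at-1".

Fault-free values for test 1 (a=0, b=1, c=0): N0=1, N1=0, N2=0, giving Y=0. Observed 1.
Test 1: faults giving observed 1 are {N1 stuck-at-1, N1 inverted output, N2 stuck-at-1, N2 inverted output}.
Test 2 (a=1, b=0, c=0): fault-free N0=0, N1=0, N2=0 → 0; observed 0. Eliminates N2 stuck-at-1, N2 inverted output.
Test 3 (a=1, b=1, c=0): fault-free N0=1, N1=1, N2=1 → 1; observed 0. Eliminates N1 stuck-at-1.
Only N1 inverted output is consistent with every test.

N1 inverted output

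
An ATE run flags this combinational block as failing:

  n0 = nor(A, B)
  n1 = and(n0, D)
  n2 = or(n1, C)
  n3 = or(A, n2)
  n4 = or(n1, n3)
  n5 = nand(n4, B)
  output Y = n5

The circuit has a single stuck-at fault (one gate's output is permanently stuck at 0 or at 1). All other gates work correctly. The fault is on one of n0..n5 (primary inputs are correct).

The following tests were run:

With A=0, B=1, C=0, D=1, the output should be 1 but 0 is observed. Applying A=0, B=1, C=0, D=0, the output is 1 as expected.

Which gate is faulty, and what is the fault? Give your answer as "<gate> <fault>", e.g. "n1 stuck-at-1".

Fault-free values for test 1 (A=0, B=1, C=0, D=1): n0=0, n1=0, n2=0, n3=0, n4=0, n5=1, giving Y=1. Observed 0.
Test 1: faults giving observed 0 are {n0 stuck-at-1, n1 stuck-at-1, n2 stuck-at-1, n3 stuck-at-1, n4 stuck-at-1, n5 stuck-at-0}.
Test 2 (A=0, B=1, C=0, D=0): fault-free n0=0, n1=0, n2=0, n3=0, n4=0, n5=1 → 1; observed 1. Eliminates n1 stuck-at-1, n2 stuck-at-1, n3 stuck-at-1, n4 stuck-at-1, n5 stuck-at-0.
Only n0 stuck-at-1 is consistent with every test.

n0 stuck-at-1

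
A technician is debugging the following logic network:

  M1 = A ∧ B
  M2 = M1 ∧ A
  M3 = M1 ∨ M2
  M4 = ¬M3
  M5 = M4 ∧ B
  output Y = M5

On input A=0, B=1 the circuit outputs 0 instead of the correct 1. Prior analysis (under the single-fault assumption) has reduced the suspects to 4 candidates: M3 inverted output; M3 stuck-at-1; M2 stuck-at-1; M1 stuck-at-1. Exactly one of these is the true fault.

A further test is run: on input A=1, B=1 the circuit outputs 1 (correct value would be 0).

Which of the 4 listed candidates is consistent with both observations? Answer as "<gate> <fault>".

Evaluate each candidate on input A=1, B=1:
  M3 inverted output: M1=1, M2=1, M3=0 [inverted output], M4=1, M5=1 → 1 — matches
  M3 stuck-at-1: M1=1, M2=1, M3=1 [stuck-at-1], M4=0, M5=0 → 0 — eliminated
  M2 stuck-at-1: M1=1, M2=1 [stuck-at-1], M3=1, M4=0, M5=0 → 0 — eliminated
  M1 stuck-at-1: M1=1 [stuck-at-1], M2=1, M3=1, M4=0, M5=0 → 0 — eliminated
Only M3 inverted output reproduces the observed 1.

M3 inverted output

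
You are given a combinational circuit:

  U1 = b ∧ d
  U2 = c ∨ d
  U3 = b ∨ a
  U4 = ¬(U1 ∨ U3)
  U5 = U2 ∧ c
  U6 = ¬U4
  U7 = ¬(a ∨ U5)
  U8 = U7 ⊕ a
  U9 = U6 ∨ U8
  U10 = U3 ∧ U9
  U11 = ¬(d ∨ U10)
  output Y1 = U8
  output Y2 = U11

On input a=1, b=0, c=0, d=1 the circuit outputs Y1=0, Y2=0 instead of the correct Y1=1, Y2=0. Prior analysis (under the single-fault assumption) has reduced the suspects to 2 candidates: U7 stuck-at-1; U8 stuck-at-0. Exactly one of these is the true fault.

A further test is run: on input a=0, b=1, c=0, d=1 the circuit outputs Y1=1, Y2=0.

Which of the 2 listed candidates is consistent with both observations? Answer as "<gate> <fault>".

Evaluate each candidate on input a=0, b=1, c=0, d=1:
  U7 stuck-at-1: U1=1, U2=1, U3=1, U4=0, U5=0, U6=1, U7=1 [stuck-at-1], U8=1, U9=1, U10=1, U11=0 → Y1=1, Y2=0 — matches
  U8 stuck-at-0: U1=1, U2=1, U3=1, U4=0, U5=0, U6=1, U7=1, U8=0 [stuck-at-0], U9=1, U10=1, U11=0 → Y1=0, Y2=0 — eliminated
Only U7 stuck-at-1 reproduces the observed Y1=1, Y2=0.

U7 stuck-at-1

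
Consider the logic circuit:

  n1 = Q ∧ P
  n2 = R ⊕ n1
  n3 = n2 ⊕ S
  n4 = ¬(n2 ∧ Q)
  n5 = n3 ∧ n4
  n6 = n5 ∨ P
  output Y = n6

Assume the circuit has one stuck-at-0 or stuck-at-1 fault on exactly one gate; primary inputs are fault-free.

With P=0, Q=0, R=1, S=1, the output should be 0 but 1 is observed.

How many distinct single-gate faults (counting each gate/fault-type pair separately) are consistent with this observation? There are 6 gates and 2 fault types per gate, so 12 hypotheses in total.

Fault-free: n1=0, n2=1, n3=0, n4=1, n5=0, n6=0 → 0. Observed 1.
  n1 stuck-at-0: output 0 ✗
  n1 stuck-at-1: output 1 ✓
  n2 stuck-at-0: output 1 ✓
  n2 stuck-at-1: output 0 ✗
  n3 stuck-at-0: output 0 ✗
  n3 stuck-at-1: output 1 ✓
  n4 stuck-at-0: output 0 ✗
  n4 stuck-at-1: output 0 ✗
  n5 stuck-at-0: output 0 ✗
  n5 stuck-at-1: output 1 ✓
  n6 stuck-at-0: output 0 ✗
  n6 stuck-at-1: output 1 ✓
Consistent faults: {n1 stuck-at-1, n2 stuck-at-0, n3 stuck-at-1, n5 stuck-at-1, n6 stuck-at-1} — 5 in all.

5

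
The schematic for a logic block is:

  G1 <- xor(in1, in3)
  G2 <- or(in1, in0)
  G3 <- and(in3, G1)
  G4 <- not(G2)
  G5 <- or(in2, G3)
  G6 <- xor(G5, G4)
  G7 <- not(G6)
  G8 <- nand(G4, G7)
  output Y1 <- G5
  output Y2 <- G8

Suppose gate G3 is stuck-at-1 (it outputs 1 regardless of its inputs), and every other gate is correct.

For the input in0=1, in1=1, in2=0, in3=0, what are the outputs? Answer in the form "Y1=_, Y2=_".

Propagate with G3 forced: G1=1, G2=1, G3=1 [stuck-at-1], G4=0, G5=1, G6=1, G7=0, G8=1.
So the outputs are Y1=1, Y2=1. (Without the fault they would be Y1=0, Y2=1.)

Y1=1, Y2=1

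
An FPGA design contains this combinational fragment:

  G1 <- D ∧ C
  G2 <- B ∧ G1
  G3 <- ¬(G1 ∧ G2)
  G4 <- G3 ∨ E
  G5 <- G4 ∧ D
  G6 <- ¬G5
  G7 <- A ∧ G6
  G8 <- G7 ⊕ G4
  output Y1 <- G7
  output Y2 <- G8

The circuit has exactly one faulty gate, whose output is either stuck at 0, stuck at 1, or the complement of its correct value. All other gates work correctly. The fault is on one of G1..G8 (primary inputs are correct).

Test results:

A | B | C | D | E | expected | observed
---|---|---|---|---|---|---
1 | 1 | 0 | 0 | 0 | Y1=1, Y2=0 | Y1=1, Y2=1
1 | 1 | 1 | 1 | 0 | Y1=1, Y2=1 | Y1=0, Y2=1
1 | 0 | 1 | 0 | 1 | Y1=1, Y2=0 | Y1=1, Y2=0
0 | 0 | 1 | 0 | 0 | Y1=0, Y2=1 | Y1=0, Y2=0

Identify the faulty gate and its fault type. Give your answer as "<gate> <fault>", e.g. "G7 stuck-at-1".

G3 inverted output

Fault-free values for test 1 (A=1, B=1, C=0, D=0, E=0): G1=0, G2=0, G3=1, G4=1, G5=0, G6=1, G7=1, G8=0, giving Y1=1, Y2=0. Observed Y1=1, Y2=1.
Test 1: faults giving observed Y1=1, Y2=1 are {G1 stuck-at-1, G1 inverted output, G3 stuck-at-0, G3 inverted output, G4 stuck-at-0, G4 inverted output, G8 stuck-at-1, G8 inverted output}.
Test 2 (A=1, B=1, C=1, D=1, E=0): fault-free G1=1, G2=1, G3=0, G4=0, G5=0, G6=1, G7=1, G8=1 → Y1=1, Y2=1; observed Y1=0, Y2=1. Eliminates G1 stuck-at-1, G3 stuck-at-0, G4 stuck-at-0, G8 stuck-at-1, G8 inverted output.
Test 3 (A=1, B=0, C=1, D=0, E=1): fault-free G1=0, G2=0, G3=1, G4=1, G5=0, G6=1, G7=1, G8=0 → Y1=1, Y2=0; observed Y1=1, Y2=0. Eliminates G4 inverted output.
Test 4 (A=0, B=0, C=1, D=0, E=0): fault-free G1=0, G2=0, G3=1, G4=1, G5=0, G6=1, G7=0, G8=1 → Y1=0, Y2=1; observed Y1=0, Y2=0. Eliminates G1 inverted output.
Only G3 inverted output is consistent with every test.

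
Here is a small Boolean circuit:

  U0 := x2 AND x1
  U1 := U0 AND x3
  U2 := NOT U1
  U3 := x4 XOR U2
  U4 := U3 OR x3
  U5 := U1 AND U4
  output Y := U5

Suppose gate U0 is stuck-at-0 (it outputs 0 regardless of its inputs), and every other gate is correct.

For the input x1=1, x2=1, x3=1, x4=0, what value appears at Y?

0

Propagate with U0 forced: U0=0 [stuck-at-0], U1=0, U2=1, U3=1, U4=1, U5=0.
So Y = 0. (Without the fault it would be 1.)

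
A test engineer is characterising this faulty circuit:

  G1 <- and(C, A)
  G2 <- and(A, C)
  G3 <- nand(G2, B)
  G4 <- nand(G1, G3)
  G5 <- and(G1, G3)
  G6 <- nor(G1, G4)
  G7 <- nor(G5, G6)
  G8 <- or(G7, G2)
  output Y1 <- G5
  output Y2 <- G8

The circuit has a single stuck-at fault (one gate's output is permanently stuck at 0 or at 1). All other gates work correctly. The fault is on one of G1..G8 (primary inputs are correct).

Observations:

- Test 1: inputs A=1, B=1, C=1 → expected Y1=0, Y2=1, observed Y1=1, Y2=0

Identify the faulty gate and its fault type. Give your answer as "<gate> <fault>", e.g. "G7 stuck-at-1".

Fault-free values for test 1 (A=1, B=1, C=1): G1=1, G2=1, G3=0, G4=1, G5=0, G6=0, G7=1, G8=1, giving Y1=0, Y2=1. Observed Y1=1, Y2=0.
Test 1: faults giving observed Y1=1, Y2=0 are {G2 stuck-at-0}.
Only G2 stuck-at-0 is consistent with every test.

G2 stuck-at-0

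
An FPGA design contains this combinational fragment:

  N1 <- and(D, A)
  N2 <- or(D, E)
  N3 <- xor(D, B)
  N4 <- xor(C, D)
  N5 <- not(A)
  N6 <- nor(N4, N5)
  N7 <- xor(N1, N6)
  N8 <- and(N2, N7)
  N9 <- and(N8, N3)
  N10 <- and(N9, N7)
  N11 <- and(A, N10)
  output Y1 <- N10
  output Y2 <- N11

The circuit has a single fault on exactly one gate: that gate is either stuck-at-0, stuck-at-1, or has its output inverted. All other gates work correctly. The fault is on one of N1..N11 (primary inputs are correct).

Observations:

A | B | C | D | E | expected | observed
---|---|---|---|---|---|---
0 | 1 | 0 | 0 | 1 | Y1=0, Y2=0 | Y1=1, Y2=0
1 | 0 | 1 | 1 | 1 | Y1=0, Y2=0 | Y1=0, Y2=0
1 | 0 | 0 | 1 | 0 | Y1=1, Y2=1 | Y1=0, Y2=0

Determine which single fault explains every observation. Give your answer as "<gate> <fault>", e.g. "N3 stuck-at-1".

Fault-free values for test 1 (A=0, B=1, C=0, D=0, E=1): N1=0, N2=1, N3=1, N4=0, N5=1, N6=0, N7=0, N8=0, N9=0, N10=0, N11=0, giving Y1=0, Y2=0. Observed Y1=1, Y2=0.
Test 1: faults giving observed Y1=1, Y2=0 are {N1 stuck-at-1, N1 inverted output, N5 stuck-at-0, N5 inverted output, N6 stuck-at-1, N6 inverted output, N7 stuck-at-1, N7 inverted output, N10 stuck-at-1, N10 inverted output}.
Test 2 (A=1, B=0, C=1, D=1, E=1): fault-free N1=1, N2=1, N3=1, N4=0, N5=0, N6=1, N7=0, N8=0, N9=0, N10=0, N11=0 → Y1=0, Y2=0; observed Y1=0, Y2=0. Eliminates N1 inverted output, N5 inverted output, N6 inverted output, N7 stuck-at-1, N7 inverted output, N10 stuck-at-1, N10 inverted output.
Test 3 (A=1, B=0, C=0, D=1, E=0): fault-free N1=1, N2=1, N3=1, N4=1, N5=0, N6=0, N7=1, N8=1, N9=1, N10=1, N11=1 → Y1=1, Y2=1; observed Y1=0, Y2=0. Eliminates N1 stuck-at-1, N5 stuck-at-0.
Only N6 stuck-at-1 is consistent with every test.

N6 stuck-at-1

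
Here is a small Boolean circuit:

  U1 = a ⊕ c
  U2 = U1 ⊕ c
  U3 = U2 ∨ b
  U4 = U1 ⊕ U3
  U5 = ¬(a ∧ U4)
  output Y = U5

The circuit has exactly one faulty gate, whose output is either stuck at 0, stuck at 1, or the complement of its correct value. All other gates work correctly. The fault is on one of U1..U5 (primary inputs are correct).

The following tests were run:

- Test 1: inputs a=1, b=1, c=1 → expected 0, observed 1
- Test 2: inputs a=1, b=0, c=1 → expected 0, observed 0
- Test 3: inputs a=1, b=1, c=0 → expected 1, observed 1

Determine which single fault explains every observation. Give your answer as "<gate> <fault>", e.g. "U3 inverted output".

Fault-free values for test 1 (a=1, b=1, c=1): U1=0, U2=1, U3=1, U4=1, U5=0, giving Y=0. Observed 1.
Test 1: faults giving observed 1 are {U1 stuck-at-1, U1 inverted output, U3 stuck-at-0, U3 inverted output, U4 stuck-at-0, U4 inverted output, U5 stuck-at-1, U5 inverted output}.
Test 2 (a=1, b=0, c=1): fault-free U1=0, U2=1, U3=1, U4=1, U5=0 → 0; observed 0. Eliminates U3 stuck-at-0, U3 inverted output, U4 stuck-at-0, U4 inverted output, U5 stuck-at-1, U5 inverted output.
Test 3 (a=1, b=1, c=0): fault-free U1=1, U2=1, U3=1, U4=0, U5=1 → 1; observed 1. Eliminates U1 inverted output.
Only U1 stuck-at-1 is consistent with every test.

U1 stuck-at-1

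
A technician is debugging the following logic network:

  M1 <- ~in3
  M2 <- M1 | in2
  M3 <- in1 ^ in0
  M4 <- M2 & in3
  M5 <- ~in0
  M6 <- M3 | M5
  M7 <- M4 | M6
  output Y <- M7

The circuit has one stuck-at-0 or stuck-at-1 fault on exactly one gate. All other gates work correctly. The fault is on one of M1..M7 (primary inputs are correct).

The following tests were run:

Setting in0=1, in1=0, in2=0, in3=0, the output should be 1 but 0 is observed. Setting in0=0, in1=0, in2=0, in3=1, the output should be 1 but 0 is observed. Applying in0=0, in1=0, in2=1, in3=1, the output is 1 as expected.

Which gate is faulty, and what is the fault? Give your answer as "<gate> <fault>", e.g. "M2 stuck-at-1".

M6 stuck-at-0

Fault-free values for test 1 (in0=1, in1=0, in2=0, in3=0): M1=1, M2=1, M3=1, M4=0, M5=0, M6=1, M7=1, giving Y=1. Observed 0.
Test 1: faults giving observed 0 are {M3 stuck-at-0, M6 stuck-at-0, M7 stuck-at-0}.
Test 2 (in0=0, in1=0, in2=0, in3=1): fault-free M1=0, M2=0, M3=0, M4=0, M5=1, M6=1, M7=1 → 1; observed 0. Eliminates M3 stuck-at-0.
Test 3 (in0=0, in1=0, in2=1, in3=1): fault-free M1=0, M2=1, M3=0, M4=1, M5=1, M6=1, M7=1 → 1; observed 1. Eliminates M7 stuck-at-0.
Only M6 stuck-at-0 is consistent with every test.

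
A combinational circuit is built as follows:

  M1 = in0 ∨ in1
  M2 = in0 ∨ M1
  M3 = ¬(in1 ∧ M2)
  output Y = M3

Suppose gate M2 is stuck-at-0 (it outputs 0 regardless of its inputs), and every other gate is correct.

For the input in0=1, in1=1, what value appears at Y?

Propagate with M2 forced: M1=1, M2=0 [stuck-at-0], M3=1.
So Y = 1. (Without the fault it would be 0.)

1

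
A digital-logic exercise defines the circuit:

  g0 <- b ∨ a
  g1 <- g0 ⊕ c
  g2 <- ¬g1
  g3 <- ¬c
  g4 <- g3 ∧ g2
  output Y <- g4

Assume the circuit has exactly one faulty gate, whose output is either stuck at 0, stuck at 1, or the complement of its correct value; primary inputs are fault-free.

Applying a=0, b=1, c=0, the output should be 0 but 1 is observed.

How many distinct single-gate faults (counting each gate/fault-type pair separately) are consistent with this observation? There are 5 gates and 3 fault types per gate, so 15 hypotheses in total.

8

Fault-free: g0=1, g1=1, g2=0, g3=1, g4=0 → 0. Observed 1.
  g0: stuck-at-0, inverted output ✓; others ✗
  g1: stuck-at-0, inverted output ✓; others ✗
  g2: stuck-at-1, inverted output ✓; others ✗
  g3: none of the 3 fault types match ✗
  g4: stuck-at-1, inverted output ✓; others ✗
Consistent faults: {g0 stuck-at-0, g0 inverted output, g1 stuck-at-0, g1 inverted output, g2 stuck-at-1, g2 inverted output, g4 stuck-at-1, g4 inverted output} — 8 in all.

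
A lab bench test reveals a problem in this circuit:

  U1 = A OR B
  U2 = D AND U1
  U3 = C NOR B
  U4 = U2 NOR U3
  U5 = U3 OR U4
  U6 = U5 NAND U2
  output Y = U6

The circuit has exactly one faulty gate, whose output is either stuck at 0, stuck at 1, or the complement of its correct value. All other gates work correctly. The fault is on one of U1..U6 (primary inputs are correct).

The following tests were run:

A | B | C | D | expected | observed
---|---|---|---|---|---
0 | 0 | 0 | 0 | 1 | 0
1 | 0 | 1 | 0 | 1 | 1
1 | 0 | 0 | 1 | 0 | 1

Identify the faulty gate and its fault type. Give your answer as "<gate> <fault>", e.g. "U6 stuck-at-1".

Fault-free values for test 1 (A=0, B=0, C=0, D=0): U1=0, U2=0, U3=1, U4=0, U5=1, U6=1, giving Y=1. Observed 0.
Test 1: faults giving observed 0 are {U2 stuck-at-1, U2 inverted output, U6 stuck-at-0, U6 inverted output}.
Test 2 (A=1, B=0, C=1, D=0): fault-free U1=1, U2=0, U3=0, U4=1, U5=1, U6=1 → 1; observed 1. Eliminates U6 stuck-at-0, U6 inverted output.
Test 3 (A=1, B=0, C=0, D=1): fault-free U1=1, U2=1, U3=1, U4=0, U5=1, U6=0 → 0; observed 1. Eliminates U2 stuck-at-1.
Only U2 inverted output is consistent with every test.

U2 inverted output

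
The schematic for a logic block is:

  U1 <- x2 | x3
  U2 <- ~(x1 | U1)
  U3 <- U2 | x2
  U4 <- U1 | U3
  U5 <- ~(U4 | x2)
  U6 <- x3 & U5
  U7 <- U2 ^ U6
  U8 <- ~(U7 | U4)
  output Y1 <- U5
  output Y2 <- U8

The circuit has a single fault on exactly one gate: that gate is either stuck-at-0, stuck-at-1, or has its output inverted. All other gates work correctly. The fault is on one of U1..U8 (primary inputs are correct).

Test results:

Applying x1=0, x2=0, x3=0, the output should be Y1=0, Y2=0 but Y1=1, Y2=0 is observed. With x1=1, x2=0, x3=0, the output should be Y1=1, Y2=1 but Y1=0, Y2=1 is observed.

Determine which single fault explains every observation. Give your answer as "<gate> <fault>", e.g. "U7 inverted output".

U5 inverted output

Fault-free values for test 1 (x1=0, x2=0, x3=0): U1=0, U2=1, U3=1, U4=1, U5=0, U6=0, U7=1, U8=0, giving Y1=0, Y2=0. Observed Y1=1, Y2=0.
Test 1: faults giving observed Y1=1, Y2=0 are {U3 stuck-at-0, U3 inverted output, U4 stuck-at-0, U4 inverted output, U5 stuck-at-1, U5 inverted output}.
Test 2 (x1=1, x2=0, x3=0): fault-free U1=0, U2=0, U3=0, U4=0, U5=1, U6=0, U7=0, U8=1 → Y1=1, Y2=1; observed Y1=0, Y2=1. Eliminates U3 stuck-at-0, U3 inverted output, U4 stuck-at-0, U4 inverted output, U5 stuck-at-1.
Only U5 inverted output is consistent with every test.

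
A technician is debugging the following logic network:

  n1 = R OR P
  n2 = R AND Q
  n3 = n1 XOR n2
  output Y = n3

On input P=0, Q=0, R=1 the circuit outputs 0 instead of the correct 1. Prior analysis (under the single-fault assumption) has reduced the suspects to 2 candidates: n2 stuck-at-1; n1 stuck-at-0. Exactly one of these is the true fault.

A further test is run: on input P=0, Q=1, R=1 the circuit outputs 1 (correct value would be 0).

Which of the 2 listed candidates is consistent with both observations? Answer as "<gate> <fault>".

Evaluate each candidate on input P=0, Q=1, R=1:
  n2 stuck-at-1: n1=1, n2=1 [stuck-at-1], n3=0 → 0 — eliminated
  n1 stuck-at-0: n1=0 [stuck-at-0], n2=1, n3=1 → 1 — matches
Only n1 stuck-at-0 reproduces the observed 1.

n1 stuck-at-0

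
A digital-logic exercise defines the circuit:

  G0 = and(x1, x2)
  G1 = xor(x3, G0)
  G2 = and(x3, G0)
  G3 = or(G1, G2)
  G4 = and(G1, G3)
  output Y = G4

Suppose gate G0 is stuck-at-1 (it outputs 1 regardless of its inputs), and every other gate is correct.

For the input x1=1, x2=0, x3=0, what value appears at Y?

Propagate with G0 forced: G0=1 [stuck-at-1], G1=1, G2=0, G3=1, G4=1.
So Y = 1. (Without the fault it would be 0.)

1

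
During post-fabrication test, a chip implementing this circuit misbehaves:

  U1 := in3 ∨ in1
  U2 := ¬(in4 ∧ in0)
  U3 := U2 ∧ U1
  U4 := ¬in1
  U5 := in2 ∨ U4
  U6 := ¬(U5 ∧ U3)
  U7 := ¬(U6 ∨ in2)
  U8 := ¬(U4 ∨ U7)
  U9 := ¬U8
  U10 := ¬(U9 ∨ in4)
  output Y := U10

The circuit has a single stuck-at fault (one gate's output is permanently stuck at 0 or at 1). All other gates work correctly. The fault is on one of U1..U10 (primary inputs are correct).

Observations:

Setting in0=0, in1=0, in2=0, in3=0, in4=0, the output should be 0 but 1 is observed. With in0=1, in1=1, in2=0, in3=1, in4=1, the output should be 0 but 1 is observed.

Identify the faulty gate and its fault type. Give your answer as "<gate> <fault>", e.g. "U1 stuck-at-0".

Fault-free values for test 1 (in0=0, in1=0, in2=0, in3=0, in4=0): U1=0, U2=1, U3=0, U4=1, U5=1, U6=1, U7=0, U8=0, U9=1, U10=0, giving Y=0. Observed 1.
Test 1: faults giving observed 1 are {U4 stuck-at-0, U8 stuck-at-1, U9 stuck-at-0, U10 stuck-at-1}.
Test 2 (in0=1, in1=1, in2=0, in3=1, in4=1): fault-free U1=1, U2=0, U3=0, U4=0, U5=0, U6=1, U7=0, U8=1, U9=0, U10=0 → 0; observed 1. Eliminates U4 stuck-at-0, U8 stuck-at-1, U9 stuck-at-0.
Only U10 stuck-at-1 is consistent with every test.

U10 stuck-at-1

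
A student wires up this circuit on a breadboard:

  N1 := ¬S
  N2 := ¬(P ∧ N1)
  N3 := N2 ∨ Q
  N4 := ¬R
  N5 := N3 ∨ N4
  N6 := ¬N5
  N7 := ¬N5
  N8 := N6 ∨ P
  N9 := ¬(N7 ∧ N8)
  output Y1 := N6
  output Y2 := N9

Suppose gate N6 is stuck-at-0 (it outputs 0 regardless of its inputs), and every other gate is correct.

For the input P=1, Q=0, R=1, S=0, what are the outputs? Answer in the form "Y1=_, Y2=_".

Propagate with N6 forced: N1=1, N2=0, N3=0, N4=0, N5=0, N6=0 [stuck-at-0], N7=1, N8=1, N9=0.
So the outputs are Y1=0, Y2=0. (Without the fault they would be Y1=1, Y2=0.)

Y1=0, Y2=0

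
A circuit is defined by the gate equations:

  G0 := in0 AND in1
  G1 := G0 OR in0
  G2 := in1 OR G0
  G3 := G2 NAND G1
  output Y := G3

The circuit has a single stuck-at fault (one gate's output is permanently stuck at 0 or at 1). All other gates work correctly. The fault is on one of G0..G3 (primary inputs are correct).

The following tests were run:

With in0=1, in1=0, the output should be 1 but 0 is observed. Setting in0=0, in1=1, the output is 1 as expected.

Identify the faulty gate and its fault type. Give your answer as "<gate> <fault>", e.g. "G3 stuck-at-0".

Fault-free values for test 1 (in0=1, in1=0): G0=0, G1=1, G2=0, G3=1, giving Y=1. Observed 0.
Test 1: faults giving observed 0 are {G0 stuck-at-1, G2 stuck-at-1, G3 stuck-at-0}.
Test 2 (in0=0, in1=1): fault-free G0=0, G1=0, G2=1, G3=1 → 1; observed 1. Eliminates G0 stuck-at-1, G3 stuck-at-0.
Only G2 stuck-at-1 is consistent with every test.

G2 stuck-at-1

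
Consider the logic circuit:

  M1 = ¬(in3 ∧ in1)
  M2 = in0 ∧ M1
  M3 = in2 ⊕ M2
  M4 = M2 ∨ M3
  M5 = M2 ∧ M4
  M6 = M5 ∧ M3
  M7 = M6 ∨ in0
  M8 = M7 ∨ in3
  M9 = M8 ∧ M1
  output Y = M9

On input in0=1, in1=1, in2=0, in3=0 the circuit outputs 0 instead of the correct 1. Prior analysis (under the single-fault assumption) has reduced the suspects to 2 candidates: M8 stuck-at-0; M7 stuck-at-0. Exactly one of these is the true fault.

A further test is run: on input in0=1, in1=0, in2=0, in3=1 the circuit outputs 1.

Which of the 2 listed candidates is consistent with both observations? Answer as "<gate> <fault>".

Evaluate each candidate on input in0=1, in1=0, in2=0, in3=1:
  M8 stuck-at-0: M1=1, M2=1, M3=1, M4=1, M5=1, M6=1, M7=1, M8=0 [stuck-at-0], M9=0 → 0 — eliminated
  M7 stuck-at-0: M1=1, M2=1, M3=1, M4=1, M5=1, M6=1, M7=0 [stuck-at-0], M8=1, M9=1 → 1 — matches
Only M7 stuck-at-0 reproduces the observed 1.

M7 stuck-at-0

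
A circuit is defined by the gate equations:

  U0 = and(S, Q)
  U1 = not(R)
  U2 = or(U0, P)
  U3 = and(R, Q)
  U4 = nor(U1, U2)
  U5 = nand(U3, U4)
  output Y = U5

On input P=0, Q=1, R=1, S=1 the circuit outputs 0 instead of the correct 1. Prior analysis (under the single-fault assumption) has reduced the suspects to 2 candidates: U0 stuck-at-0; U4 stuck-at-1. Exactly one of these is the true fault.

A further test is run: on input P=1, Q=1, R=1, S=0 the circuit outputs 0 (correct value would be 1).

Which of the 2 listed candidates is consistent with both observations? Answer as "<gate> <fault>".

Evaluate each candidate on input P=1, Q=1, R=1, S=0:
  U0 stuck-at-0: U0=0 [stuck-at-0], U1=0, U2=1, U3=1, U4=0, U5=1 → 1 — eliminated
  U4 stuck-at-1: U0=0, U1=0, U2=1, U3=1, U4=1 [stuck-at-1], U5=0 → 0 — matches
Only U4 stuck-at-1 reproduces the observed 0.

U4 stuck-at-1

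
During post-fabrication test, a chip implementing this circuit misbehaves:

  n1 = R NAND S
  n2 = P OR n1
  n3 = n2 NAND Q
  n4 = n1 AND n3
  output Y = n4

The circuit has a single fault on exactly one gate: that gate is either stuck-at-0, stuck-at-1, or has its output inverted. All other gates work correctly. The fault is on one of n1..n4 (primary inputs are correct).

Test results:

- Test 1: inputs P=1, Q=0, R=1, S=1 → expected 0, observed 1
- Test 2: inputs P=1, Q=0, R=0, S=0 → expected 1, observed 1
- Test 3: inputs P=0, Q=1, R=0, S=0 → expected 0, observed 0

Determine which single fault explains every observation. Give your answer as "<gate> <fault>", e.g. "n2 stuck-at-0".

n1 stuck-at-1

Fault-free values for test 1 (P=1, Q=0, R=1, S=1): n1=0, n2=1, n3=1, n4=0, giving Y=0. Observed 1.
Test 1: faults giving observed 1 are {n1 stuck-at-1, n1 inverted output, n4 stuck-at-1, n4 inverted output}.
Test 2 (P=1, Q=0, R=0, S=0): fault-free n1=1, n2=1, n3=1, n4=1 → 1; observed 1. Eliminates n1 inverted output, n4 inverted output.
Test 3 (P=0, Q=1, R=0, S=0): fault-free n1=1, n2=1, n3=0, n4=0 → 0; observed 0. Eliminates n4 stuck-at-1.
Only n1 stuck-at-1 is consistent with every test.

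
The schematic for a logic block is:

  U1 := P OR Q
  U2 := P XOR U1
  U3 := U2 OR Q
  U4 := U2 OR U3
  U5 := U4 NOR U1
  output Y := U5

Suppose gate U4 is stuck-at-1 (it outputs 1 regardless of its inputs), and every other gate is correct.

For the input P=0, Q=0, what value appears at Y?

Propagate with U4 forced: U1=0, U2=0, U3=0, U4=1 [stuck-at-1], U5=0.
So Y = 0. (Without the fault it would be 1.)

0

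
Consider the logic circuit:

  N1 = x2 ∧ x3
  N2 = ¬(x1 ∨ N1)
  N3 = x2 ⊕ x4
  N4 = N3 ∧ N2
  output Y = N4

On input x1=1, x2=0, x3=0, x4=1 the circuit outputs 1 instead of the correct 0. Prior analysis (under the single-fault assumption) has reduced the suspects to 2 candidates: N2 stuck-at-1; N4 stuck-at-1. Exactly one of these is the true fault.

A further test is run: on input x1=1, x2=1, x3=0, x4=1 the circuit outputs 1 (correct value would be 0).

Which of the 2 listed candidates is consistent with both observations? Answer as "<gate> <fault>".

N4 stuck-at-1

Evaluate each candidate on input x1=1, x2=1, x3=0, x4=1:
  N2 stuck-at-1: N1=0, N2=1 [stuck-at-1], N3=0, N4=0 → 0 — eliminated
  N4 stuck-at-1: N1=0, N2=0, N3=0, N4=1 [stuck-at-1] → 1 — matches
Only N4 stuck-at-1 reproduces the observed 1.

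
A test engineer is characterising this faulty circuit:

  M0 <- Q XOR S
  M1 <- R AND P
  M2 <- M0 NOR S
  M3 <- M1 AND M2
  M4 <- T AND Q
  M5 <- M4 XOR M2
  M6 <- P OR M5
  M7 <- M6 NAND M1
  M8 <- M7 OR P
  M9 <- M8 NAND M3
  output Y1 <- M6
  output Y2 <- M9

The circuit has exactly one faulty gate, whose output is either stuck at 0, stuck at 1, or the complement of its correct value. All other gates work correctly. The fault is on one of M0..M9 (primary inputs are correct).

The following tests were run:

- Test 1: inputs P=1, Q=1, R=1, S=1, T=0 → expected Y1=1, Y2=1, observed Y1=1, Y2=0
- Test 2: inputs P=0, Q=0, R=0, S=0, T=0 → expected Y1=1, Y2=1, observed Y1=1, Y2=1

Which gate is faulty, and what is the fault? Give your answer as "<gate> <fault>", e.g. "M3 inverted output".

M2 stuck-at-1

Fault-free values for test 1 (P=1, Q=1, R=1, S=1, T=0): M0=0, M1=1, M2=0, M3=0, M4=0, M5=0, M6=1, M7=0, M8=1, M9=1, giving Y1=1, Y2=1. Observed Y1=1, Y2=0.
Test 1: faults giving observed Y1=1, Y2=0 are {M2 stuck-at-1, M2 inverted output, M3 stuck-at-1, M3 inverted output, M9 stuck-at-0, M9 inverted output}.
Test 2 (P=0, Q=0, R=0, S=0, T=0): fault-free M0=0, M1=0, M2=1, M3=0, M4=0, M5=1, M6=1, M7=1, M8=1, M9=1 → Y1=1, Y2=1; observed Y1=1, Y2=1. Eliminates M2 inverted output, M3 stuck-at-1, M3 inverted output, M9 stuck-at-0, M9 inverted output.
Only M2 stuck-at-1 is consistent with every test.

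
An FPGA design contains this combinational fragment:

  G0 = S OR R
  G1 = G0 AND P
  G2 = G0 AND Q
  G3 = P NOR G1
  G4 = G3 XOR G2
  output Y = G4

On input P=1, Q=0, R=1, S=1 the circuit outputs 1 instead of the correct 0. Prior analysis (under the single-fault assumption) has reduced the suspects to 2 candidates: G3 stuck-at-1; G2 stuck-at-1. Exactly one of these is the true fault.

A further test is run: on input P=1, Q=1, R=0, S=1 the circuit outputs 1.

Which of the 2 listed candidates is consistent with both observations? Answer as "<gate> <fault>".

Evaluate each candidate on input P=1, Q=1, R=0, S=1:
  G3 stuck-at-1: G0=1, G1=1, G2=1, G3=1 [stuck-at-1], G4=0 → 0 — eliminated
  G2 stuck-at-1: G0=1, G1=1, G2=1 [stuck-at-1], G3=0, G4=1 → 1 — matches
Only G2 stuck-at-1 reproduces the observed 1.

G2 stuck-at-1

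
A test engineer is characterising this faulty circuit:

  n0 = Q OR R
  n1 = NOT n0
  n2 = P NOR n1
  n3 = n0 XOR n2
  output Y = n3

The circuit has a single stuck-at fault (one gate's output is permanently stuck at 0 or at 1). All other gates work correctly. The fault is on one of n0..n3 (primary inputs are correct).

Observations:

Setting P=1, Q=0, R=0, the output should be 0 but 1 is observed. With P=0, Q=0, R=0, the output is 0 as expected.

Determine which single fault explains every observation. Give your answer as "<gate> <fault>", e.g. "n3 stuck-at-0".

Fault-free values for test 1 (P=1, Q=0, R=0): n0=0, n1=1, n2=0, n3=0, giving Y=0. Observed 1.
Test 1: faults giving observed 1 are {n0 stuck-at-1, n2 stuck-at-1, n3 stuck-at-1}.
Test 2 (P=0, Q=0, R=0): fault-free n0=0, n1=1, n2=0, n3=0 → 0; observed 0. Eliminates n2 stuck-at-1, n3 stuck-at-1.
Only n0 stuck-at-1 is consistent with every test.

n0 stuck-at-1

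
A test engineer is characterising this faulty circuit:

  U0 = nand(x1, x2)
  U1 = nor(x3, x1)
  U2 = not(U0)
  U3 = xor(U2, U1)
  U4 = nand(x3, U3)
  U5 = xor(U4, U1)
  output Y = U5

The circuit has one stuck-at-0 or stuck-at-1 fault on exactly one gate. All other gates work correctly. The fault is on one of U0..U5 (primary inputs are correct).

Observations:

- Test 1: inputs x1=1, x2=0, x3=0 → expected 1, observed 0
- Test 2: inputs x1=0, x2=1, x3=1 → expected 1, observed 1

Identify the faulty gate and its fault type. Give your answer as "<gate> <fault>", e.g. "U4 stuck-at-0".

U1 stuck-at-1

Fault-free values for test 1 (x1=1, x2=0, x3=0): U0=1, U1=0, U2=0, U3=0, U4=1, U5=1, giving Y=1. Observed 0.
Test 1: faults giving observed 0 are {U1 stuck-at-1, U4 stuck-at-0, U5 stuck-at-0}.
Test 2 (x1=0, x2=1, x3=1): fault-free U0=1, U1=0, U2=0, U3=0, U4=1, U5=1 → 1; observed 1. Eliminates U4 stuck-at-0, U5 stuck-at-0.
Only U1 stuck-at-1 is consistent with every test.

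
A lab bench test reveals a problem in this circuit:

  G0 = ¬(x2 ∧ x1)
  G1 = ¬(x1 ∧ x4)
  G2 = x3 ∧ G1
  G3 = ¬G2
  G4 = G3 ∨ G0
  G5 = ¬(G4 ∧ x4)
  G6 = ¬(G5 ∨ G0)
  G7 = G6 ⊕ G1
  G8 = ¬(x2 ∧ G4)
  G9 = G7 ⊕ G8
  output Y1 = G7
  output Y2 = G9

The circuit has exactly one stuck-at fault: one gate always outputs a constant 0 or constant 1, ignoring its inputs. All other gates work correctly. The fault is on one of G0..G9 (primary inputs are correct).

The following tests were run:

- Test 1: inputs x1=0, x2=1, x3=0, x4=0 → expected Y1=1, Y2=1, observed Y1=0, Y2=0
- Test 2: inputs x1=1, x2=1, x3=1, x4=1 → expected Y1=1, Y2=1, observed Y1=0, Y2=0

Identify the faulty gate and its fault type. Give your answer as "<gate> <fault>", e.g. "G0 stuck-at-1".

Fault-free values for test 1 (x1=0, x2=1, x3=0, x4=0): G0=1, G1=1, G2=0, G3=1, G4=1, G5=1, G6=0, G7=1, G8=0, G9=1, giving Y1=1, Y2=1. Observed Y1=0, Y2=0.
Test 1: faults giving observed Y1=0, Y2=0 are {G1 stuck-at-0, G6 stuck-at-1, G7 stuck-at-0}.
Test 2 (x1=1, x2=1, x3=1, x4=1): fault-free G0=0, G1=0, G2=0, G3=1, G4=1, G5=0, G6=1, G7=1, G8=0, G9=1 → Y1=1, Y2=1; observed Y1=0, Y2=0. Eliminates G1 stuck-at-0, G6 stuck-at-1.
Only G7 stuck-at-0 is consistent with every test.

G7 stuck-at-0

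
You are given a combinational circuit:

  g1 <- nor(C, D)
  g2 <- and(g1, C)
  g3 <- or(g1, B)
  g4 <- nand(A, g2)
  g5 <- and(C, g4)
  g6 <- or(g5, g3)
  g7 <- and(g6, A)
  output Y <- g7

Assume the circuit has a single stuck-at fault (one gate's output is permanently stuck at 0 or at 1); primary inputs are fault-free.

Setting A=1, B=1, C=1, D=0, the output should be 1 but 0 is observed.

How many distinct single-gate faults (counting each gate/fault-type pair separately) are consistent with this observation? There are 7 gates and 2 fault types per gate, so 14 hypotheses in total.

Fault-free: g1=0, g2=0, g3=1, g4=1, g5=1, g6=1, g7=1 → 1. Observed 0.
  g1 stuck-at-0: output 1 ✗
  g1 stuck-at-1: output 1 ✗
  g2 stuck-at-0: output 1 ✗
  g2 stuck-at-1: output 1 ✗
  g3 stuck-at-0: output 1 ✗
  g3 stuck-at-1: output 1 ✗
  g4 stuck-at-0: output 1 ✗
  g4 stuck-at-1: output 1 ✗
  g5 stuck-at-0: output 1 ✗
  g5 stuck-at-1: output 1 ✗
  g6 stuck-at-0: output 0 ✓
  g6 stuck-at-1: output 1 ✗
  g7 stuck-at-0: output 0 ✓
  g7 stuck-at-1: output 1 ✗
Consistent faults: {g6 stuck-at-0, g7 stuck-at-0} — 2 in all.

2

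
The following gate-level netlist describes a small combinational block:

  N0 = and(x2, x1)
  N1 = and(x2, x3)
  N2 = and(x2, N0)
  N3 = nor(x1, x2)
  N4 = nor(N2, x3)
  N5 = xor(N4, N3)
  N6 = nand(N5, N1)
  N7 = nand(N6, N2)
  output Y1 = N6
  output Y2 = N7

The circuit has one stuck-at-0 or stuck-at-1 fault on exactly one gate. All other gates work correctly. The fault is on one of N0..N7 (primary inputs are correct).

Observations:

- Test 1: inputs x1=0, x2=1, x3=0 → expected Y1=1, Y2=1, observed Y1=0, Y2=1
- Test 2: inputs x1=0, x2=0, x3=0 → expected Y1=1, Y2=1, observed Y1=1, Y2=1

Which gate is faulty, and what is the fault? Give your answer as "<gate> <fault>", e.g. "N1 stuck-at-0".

Fault-free values for test 1 (x1=0, x2=1, x3=0): N0=0, N1=0, N2=0, N3=0, N4=1, N5=1, N6=1, N7=1, giving Y1=1, Y2=1. Observed Y1=0, Y2=1.
Test 1: faults giving observed Y1=0, Y2=1 are {N1 stuck-at-1, N6 stuck-at-0}.
Test 2 (x1=0, x2=0, x3=0): fault-free N0=0, N1=0, N2=0, N3=1, N4=1, N5=0, N6=1, N7=1 → Y1=1, Y2=1; observed Y1=1, Y2=1. Eliminates N6 stuck-at-0.
Only N1 stuck-at-1 is consistent with every test.

N1 stuck-at-1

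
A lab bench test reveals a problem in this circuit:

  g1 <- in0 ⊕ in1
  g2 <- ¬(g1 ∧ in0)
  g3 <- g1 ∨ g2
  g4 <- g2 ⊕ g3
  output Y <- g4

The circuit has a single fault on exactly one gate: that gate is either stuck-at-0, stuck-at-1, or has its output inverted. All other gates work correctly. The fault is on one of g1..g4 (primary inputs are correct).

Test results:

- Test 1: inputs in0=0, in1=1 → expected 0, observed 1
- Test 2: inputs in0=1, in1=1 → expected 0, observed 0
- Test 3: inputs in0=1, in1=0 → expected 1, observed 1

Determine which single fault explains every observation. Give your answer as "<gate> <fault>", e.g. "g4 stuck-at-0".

Fault-free values for test 1 (in0=0, in1=1): g1=1, g2=1, g3=1, g4=0, giving Y=0. Observed 1.
Test 1: faults giving observed 1 are {g2 stuck-at-0, g2 inverted output, g3 stuck-at-0, g3 inverted output, g4 stuck-at-1, g4 inverted output}.
Test 2 (in0=1, in1=1): fault-free g1=0, g2=1, g3=1, g4=0 → 0; observed 0. Eliminates g3 stuck-at-0, g3 inverted output, g4 stuck-at-1, g4 inverted output.
Test 3 (in0=1, in1=0): fault-free g1=1, g2=0, g3=1, g4=1 → 1; observed 1. Eliminates g2 inverted output.
Only g2 stuck-at-0 is consistent with every test.

g2 stuck-at-0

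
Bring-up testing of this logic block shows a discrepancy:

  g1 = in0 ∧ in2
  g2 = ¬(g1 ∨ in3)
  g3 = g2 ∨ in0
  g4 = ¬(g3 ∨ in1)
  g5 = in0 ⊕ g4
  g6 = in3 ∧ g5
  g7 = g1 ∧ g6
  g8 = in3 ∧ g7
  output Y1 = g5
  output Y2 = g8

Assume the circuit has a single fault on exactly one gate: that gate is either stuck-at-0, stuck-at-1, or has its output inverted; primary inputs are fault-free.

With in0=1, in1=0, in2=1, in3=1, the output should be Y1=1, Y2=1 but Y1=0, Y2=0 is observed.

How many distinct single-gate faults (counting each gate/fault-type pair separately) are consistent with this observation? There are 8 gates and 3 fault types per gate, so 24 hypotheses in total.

6

Fault-free: g1=1, g2=0, g3=1, g4=0, g5=1, g6=1, g7=1, g8=1 → Y1=1, Y2=1. Observed Y1=0, Y2=0.
  g1: none of the 3 fault types match ✗
  g2: none of the 3 fault types match ✗
  g3: stuck-at-0, inverted output ✓; others ✗
  g4: stuck-at-1, inverted output ✓; others ✗
  g5: stuck-at-0, inverted output ✓; others ✗
  g6: none of the 3 fault types match ✗
  g7: none of the 3 fault types match ✗
  g8: none of the 3 fault types match ✗
Consistent faults: {g3 stuck-at-0, g3 inverted output, g4 stuck-at-1, g4 inverted output, g5 stuck-at-0, g5 inverted output} — 6 in all.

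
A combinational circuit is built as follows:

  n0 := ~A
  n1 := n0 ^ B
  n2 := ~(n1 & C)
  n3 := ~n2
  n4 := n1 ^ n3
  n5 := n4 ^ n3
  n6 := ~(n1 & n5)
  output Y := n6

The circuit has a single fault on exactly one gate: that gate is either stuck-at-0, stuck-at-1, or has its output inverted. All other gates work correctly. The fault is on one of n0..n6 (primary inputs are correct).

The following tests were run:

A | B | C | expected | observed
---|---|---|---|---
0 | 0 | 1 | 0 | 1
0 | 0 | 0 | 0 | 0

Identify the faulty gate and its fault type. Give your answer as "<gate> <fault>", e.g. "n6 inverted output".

Fault-free values for test 1 (A=0, B=0, C=1): n0=1, n1=1, n2=0, n3=1, n4=0, n5=1, n6=0, giving Y=0. Observed 1.
Test 1: faults giving observed 1 are {n0 stuck-at-0, n0 inverted output, n1 stuck-at-0, n1 inverted output, n4 stuck-at-1, n4 inverted output, n5 stuck-at-0, n5 inverted output, n6 stuck-at-1, n6 inverted output}.
Test 2 (A=0, B=0, C=0): fault-free n0=1, n1=1, n2=1, n3=0, n4=1, n5=1, n6=0 → 0; observed 0. Eliminates n0 stuck-at-0, n0 inverted output, n1 stuck-at-0, n1 inverted output, n4 inverted output, n5 stuck-at-0, n5 inverted output, n6 stuck-at-1, n6 inverted output.
Only n4 stuck-at-1 is consistent with every test.

n4 stuck-at-1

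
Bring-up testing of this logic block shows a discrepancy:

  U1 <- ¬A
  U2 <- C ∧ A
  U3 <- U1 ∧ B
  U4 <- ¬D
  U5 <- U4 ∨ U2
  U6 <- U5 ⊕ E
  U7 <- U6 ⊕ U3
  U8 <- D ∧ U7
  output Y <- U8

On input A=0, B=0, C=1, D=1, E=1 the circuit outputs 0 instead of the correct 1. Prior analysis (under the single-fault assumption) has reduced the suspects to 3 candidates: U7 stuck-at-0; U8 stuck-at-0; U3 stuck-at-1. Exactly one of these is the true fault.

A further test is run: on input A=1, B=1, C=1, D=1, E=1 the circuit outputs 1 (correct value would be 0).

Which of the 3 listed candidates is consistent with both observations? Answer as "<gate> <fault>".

U3 stuck-at-1

Evaluate each candidate on input A=1, B=1, C=1, D=1, E=1:
  U7 stuck-at-0: U1=0, U2=1, U3=0, U4=0, U5=1, U6=0, U7=0 [stuck-at-0], U8=0 → 0 — eliminated
  U8 stuck-at-0: U1=0, U2=1, U3=0, U4=0, U5=1, U6=0, U7=0, U8=0 [stuck-at-0] → 0 — eliminated
  U3 stuck-at-1: U1=0, U2=1, U3=1 [stuck-at-1], U4=0, U5=1, U6=0, U7=1, U8=1 → 1 — matches
Only U3 stuck-at-1 reproduces the observed 1.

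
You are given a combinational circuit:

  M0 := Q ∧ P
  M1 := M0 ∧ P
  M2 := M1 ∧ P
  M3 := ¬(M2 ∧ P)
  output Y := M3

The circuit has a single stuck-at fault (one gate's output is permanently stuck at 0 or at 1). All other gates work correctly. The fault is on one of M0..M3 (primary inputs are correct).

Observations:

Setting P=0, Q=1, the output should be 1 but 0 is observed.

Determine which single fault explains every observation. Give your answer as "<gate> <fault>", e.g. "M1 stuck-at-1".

M3 stuck-at-0

Fault-free values for test 1 (P=0, Q=1): M0=0, M1=0, M2=0, M3=1, giving Y=1. Observed 0.
Test 1: faults giving observed 0 are {M3 stuck-at-0}.
Only M3 stuck-at-0 is consistent with every test.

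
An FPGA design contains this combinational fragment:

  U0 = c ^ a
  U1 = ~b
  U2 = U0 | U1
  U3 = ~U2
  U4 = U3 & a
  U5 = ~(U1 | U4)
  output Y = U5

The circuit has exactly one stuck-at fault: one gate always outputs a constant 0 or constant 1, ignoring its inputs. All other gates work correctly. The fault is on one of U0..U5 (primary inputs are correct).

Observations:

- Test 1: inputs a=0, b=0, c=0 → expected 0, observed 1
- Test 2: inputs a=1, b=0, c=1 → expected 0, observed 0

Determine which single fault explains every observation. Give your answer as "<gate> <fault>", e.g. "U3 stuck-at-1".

Fault-free values for test 1 (a=0, b=0, c=0): U0=0, U1=1, U2=1, U3=0, U4=0, U5=0, giving Y=0. Observed 1.
Test 1: faults giving observed 1 are {U1 stuck-at-0, U5 stuck-at-1}.
Test 2 (a=1, b=0, c=1): fault-free U0=0, U1=1, U2=1, U3=0, U4=0, U5=0 → 0; observed 0. Eliminates U5 stuck-at-1.
Only U1 stuck-at-0 is consistent with every test.

U1 stuck-at-0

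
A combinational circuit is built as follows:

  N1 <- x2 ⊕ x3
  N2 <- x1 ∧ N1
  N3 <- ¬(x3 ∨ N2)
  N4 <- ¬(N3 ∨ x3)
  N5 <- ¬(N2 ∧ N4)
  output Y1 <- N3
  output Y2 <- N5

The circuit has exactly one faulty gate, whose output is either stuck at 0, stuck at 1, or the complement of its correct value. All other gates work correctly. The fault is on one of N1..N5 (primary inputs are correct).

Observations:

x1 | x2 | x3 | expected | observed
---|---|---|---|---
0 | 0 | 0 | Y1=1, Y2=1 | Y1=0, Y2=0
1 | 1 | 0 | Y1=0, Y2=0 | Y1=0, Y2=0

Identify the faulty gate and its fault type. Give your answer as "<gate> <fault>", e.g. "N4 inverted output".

Fault-free values for test 1 (x1=0, x2=0, x3=0): N1=0, N2=0, N3=1, N4=0, N5=1, giving Y1=1, Y2=1. Observed Y1=0, Y2=0.
Test 1: faults giving observed Y1=0, Y2=0 are {N2 stuck-at-1, N2 inverted output}.
Test 2 (x1=1, x2=1, x3=0): fault-free N1=1, N2=1, N3=0, N4=1, N5=0 → Y1=0, Y2=0; observed Y1=0, Y2=0. Eliminates N2 inverted output.
Only N2 stuck-at-1 is consistent with every test.

N2 stuck-at-1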